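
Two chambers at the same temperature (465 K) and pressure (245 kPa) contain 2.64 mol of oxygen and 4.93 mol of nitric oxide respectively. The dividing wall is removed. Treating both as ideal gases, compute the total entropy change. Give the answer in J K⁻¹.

Mole fractions: x_A = 2.64/7.57 = 0.349, x_B = 0.651.
ΔS_mix = −R(n_A ln x_A + n_B ln x_B) = −8.314 × (2.64 ln 0.349 + 4.93 ln 0.651) = 40.7 J/K.

ΔS_mix = 40.7 J/K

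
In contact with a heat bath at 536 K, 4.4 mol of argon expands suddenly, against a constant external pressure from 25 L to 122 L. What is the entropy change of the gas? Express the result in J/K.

ΔS_gas = 58 J/K

Entropy is a state function, so ΔS_gas depends only on the end states.
For an isothermal ideal gas ΔS_gas = nR ln(V₂/V₁) = 4.4 × 8.314 × ln(122/25) = 58 J/K.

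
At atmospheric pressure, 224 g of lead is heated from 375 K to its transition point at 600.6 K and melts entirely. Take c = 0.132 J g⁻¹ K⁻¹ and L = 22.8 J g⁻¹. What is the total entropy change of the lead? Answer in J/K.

ΔS = 22.4 J/K

Warming step: ΔS₁ = m c ln(T_tr/T_i) = 224 × 0.132 × ln(600.6/375) = 13.93 J/K.
Phase change: ΔS₂ = +mL/T_tr = 224 × 22.8 / 600.6 = 8.503 J/K.
ΔS_total = (13.93) + (8.503) = 22.4 J/K.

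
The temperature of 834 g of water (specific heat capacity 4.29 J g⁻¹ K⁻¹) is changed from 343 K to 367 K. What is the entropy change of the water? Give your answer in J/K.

ΔS = 242 J/K

ΔS = ∫dQ_rev/T = m c ln(T₂/T₁) = 834 × 4.29 × ln(367/343) = 242 J/K.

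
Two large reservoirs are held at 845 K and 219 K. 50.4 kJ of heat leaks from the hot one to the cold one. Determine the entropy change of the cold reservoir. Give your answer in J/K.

The cold reservoir gains heat Q, so ΔS_cold = +Q/T_C = 50400/219 = 230 J/K.

ΔS_cold = 230 J/K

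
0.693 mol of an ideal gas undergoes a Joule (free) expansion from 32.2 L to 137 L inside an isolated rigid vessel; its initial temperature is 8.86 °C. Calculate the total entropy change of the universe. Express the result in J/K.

For an ideal gas in free expansion Q = 0 and W = 0, so T is unchanged.
Entropy is a state function; using a reversible isothermal path, ΔS_gas = nR ln(V₂/V₁) = 0.693 × 8.314 × ln(137/32.2) = 8.34 J/K.
The insulated surroundings exchange no heat, so ΔS_surr = 0 and ΔS_universe = ΔS_gas.

ΔS_universe = 8.34 J/K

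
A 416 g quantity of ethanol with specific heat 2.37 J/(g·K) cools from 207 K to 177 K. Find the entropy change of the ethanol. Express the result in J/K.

ΔS = ∫dQ_rev/T = m c ln(T₂/T₁) = 416 × 2.37 × ln(177/207) = -154 J/K.

ΔS = -154 J/K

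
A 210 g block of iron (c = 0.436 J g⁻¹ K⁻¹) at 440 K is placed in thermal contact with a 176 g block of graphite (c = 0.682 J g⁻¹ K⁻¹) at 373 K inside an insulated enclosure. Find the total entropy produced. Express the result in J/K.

Energy balance: T_f = (m₁c₁T₁ + m₂c₂T₂)/(m₁c₁ + m₂c₂) = 401.99 K.
ΔS₁ = m₁c₁ ln(T_f/T₁) = 91.56 × ln(401.99/440) = -8.272 J/K.
ΔS₂ = m₂c₂ ln(T_f/T₂) = 120.032 × ln(401.99/373) = 8.985 J/K.
ΔS_total = -8.272 + 8.985 = 0.713 J/K.

ΔS_total = 0.713 J/K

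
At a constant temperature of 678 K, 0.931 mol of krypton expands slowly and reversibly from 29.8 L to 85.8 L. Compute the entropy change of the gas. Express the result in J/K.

For an isothermal ideal gas ΔS_gas = nR ln(V₂/V₁) = 0.931 × 8.314 × ln(85.8/29.8) = 8.19 J/K.

ΔS_gas = 8.19 J/K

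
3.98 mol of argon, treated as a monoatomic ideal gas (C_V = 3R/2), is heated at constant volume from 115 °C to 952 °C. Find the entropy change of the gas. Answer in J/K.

In kelvin: T₁ = 388.15 K, T₂ = 1225.15 K. At constant volume, ΔS = nC_V ln(T₂/T₁) with C_V = 3R/2 = 12.47 J mol⁻¹ K⁻¹.
ΔS = 3.98 × 12.47 × ln(1225.15/388.15) = 57.1 J/K.

ΔS = 57.1 J/K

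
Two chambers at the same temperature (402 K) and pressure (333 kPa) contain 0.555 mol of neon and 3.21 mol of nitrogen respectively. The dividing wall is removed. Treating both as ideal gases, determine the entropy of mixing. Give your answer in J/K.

ΔS_mix = 13.1 J/K

Mole fractions: x_A = 0.555/3.77 = 0.147, x_B = 0.853.
ΔS_mix = −R(n_A ln x_A + n_B ln x_B) = −8.314 × (0.555 ln 0.147 + 3.21 ln 0.853) = 13.1 J/K.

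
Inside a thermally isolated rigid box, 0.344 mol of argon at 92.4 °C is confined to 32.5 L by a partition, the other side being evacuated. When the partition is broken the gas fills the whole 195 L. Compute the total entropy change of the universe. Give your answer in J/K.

ΔS_universe = 5.12 J/K

For an ideal gas in free expansion Q = 0 and W = 0, so T is unchanged.
Entropy is a state function; using a reversible isothermal path, ΔS_gas = nR ln(V₂/V₁) = 0.344 × 8.314 × ln(195/32.5) = 5.12 J/K.
The insulated surroundings exchange no heat, so ΔS_surr = 0 and ΔS_universe = ΔS_gas.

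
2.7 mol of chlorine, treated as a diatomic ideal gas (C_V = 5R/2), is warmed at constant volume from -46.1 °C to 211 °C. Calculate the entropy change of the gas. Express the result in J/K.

In kelvin: T₁ = 227.05 K, T₂ = 484.15 K. At constant volume, ΔS = nC_V ln(T₂/T₁) with C_V = 5R/2 = 20.79 J mol⁻¹ K⁻¹.
ΔS = 2.7 × 20.79 × ln(484.15/227.05) = 42.5 J/K.

ΔS = 42.5 J/K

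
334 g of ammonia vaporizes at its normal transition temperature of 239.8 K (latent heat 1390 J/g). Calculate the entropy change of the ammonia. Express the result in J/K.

Heat absorbed by the substance: Q = mL = 334 × 1390 = 464260 J.
At constant T, ΔS = Q_rev/T = 464260 / 239.8 = 1940 J/K.

ΔS = 1940 J/K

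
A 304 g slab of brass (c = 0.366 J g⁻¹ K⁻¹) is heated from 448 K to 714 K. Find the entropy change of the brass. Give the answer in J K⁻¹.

ΔS = ∫dQ_rev/T = m c ln(T₂/T₁) = 304 × 0.366 × ln(714/448) = 51.9 J/K.

ΔS = 51.9 J/K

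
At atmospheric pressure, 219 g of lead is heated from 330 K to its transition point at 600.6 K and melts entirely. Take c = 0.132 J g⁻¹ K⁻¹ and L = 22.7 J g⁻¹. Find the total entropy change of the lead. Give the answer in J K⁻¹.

Warming step: ΔS₁ = m c ln(T_tr/T_i) = 219 × 0.132 × ln(600.6/330) = 17.31 J/K.
Phase change: ΔS₂ = +mL/T_tr = 219 × 22.7 / 600.6 = 8.277 J/K.
ΔS_total = (17.31) + (8.277) = 25.6 J/K.

ΔS = 25.6 J/K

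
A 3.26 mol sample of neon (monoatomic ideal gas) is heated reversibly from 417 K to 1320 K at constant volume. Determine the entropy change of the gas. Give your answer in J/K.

At constant volume, ΔS = nC_V ln(T₂/T₁) with C_V = 3R/2 = 12.47 J mol⁻¹ K⁻¹.
ΔS = 3.26 × 12.47 × ln(1320/417) = 46.8 J/K.

ΔS = 46.8 J/K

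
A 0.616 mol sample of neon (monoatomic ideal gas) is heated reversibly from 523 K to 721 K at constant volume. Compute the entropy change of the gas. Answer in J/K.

At constant volume, ΔS = nC_V ln(T₂/T₁) with C_V = 3R/2 = 12.47 J mol⁻¹ K⁻¹.
ΔS = 0.616 × 12.47 × ln(721/523) = 2.47 J/K.

ΔS = 2.47 J/K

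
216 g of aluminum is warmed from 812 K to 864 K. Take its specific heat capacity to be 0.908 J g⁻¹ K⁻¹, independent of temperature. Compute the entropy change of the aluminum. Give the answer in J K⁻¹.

ΔS = ∫dQ_rev/T = m c ln(T₂/T₁) = 216 × 0.908 × ln(864/812) = 12.2 J/K.

ΔS = 12.2 J/K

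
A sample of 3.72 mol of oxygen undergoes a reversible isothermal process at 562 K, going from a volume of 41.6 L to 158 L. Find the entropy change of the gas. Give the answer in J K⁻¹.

ΔS_gas = 41.3 J/K

For an isothermal ideal gas ΔS_gas = nR ln(V₂/V₁) = 3.72 × 8.314 × ln(158/41.6) = 41.3 J/K.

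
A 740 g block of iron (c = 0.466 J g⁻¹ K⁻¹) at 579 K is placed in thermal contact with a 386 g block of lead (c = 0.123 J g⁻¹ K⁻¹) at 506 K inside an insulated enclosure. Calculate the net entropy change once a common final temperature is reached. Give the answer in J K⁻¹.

Energy balance: T_f = (m₁c₁T₁ + m₂c₂T₂)/(m₁c₁ + m₂c₂) = 570.17 K.
ΔS₁ = m₁c₁ ln(T_f/T₁) = 344.84 × ln(570.17/579) = -5.302 J/K.
ΔS₂ = m₂c₂ ln(T_f/T₂) = 47.478 × ln(570.17/506) = 5.668 J/K.
ΔS_total = -5.302 + 5.668 = 0.366 J/K.

ΔS_total = 0.366 J/K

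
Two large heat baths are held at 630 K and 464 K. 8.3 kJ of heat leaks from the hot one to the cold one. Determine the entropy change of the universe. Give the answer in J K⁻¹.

ΔS_total = 4.71 J/K

ΔS_hot = −Q/T_H = −8300/630 = -13.175 J/K and ΔS_cold = +Q/T_C = 8300/464 = 17.888 J/K.
ΔS_total = -13.175 + 17.888 = 4.71 J/K, positive as the second law requires.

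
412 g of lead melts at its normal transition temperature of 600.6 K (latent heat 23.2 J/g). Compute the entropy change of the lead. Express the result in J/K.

ΔS = 15.9 J/K

Heat absorbed by the substance: Q = mL = 412 × 23.2 = 9558.4 J.
At constant T, ΔS = Q_rev/T = 9558.4 / 600.6 = 15.9 J/K.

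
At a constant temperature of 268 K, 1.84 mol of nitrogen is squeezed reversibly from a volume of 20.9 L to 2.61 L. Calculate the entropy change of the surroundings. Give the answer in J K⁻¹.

For an isothermal ideal gas ΔS_gas = nR ln(V₂/V₁) = 1.84 × 8.314 × ln(2.61/20.9) = -31.8 J/K.
The process is reversible, so ΔS_surr = −ΔS_gas = 31.8 J/K and ΔS_universe = 0.

ΔS_surr = 31.8 J/K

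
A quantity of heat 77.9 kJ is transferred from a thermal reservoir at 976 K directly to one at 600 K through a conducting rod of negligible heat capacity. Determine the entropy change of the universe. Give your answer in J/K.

ΔS_total = 50 J/K

ΔS_hot = −Q/T_H = −77900/976 = -79.82 J/K and ΔS_cold = +Q/T_C = 77900/600 = 129.8 J/K.
ΔS_total = -79.82 + 129.8 = 50 J/K, positive as the second law requires.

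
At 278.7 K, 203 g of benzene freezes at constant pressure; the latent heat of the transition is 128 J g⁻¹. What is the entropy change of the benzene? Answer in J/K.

Heat released by the substance: Q = −mL = −203 × 128 = −25984 J.
At constant T, ΔS = Q_rev/T = −25984 / 278.7 = -93.2 J/K.

ΔS = -93.2 J/K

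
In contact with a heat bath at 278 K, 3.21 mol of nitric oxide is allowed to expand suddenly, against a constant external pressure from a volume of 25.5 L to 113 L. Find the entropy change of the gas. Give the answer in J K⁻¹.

Entropy is a state function, so ΔS_gas depends only on the end states.
For an isothermal ideal gas ΔS_gas = nR ln(V₂/V₁) = 3.21 × 8.314 × ln(113/25.5) = 39.7 J/K.

ΔS_gas = 39.7 J/K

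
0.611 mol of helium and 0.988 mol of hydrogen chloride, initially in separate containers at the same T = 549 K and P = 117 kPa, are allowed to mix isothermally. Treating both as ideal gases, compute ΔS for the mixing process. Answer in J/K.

Mole fractions: x_A = 0.611/1.6 = 0.382, x_B = 0.618.
ΔS_mix = −R(n_A ln x_A + n_B ln x_B) = −8.314 × (0.611 ln 0.382 + 0.988 ln 0.618) = 8.84 J/K.

ΔS_mix = 8.84 J/K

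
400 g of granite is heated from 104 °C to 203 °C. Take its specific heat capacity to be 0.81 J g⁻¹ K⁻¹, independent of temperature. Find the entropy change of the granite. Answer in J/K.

In kelvin: T₁ = 377.15 K, T₂ = 476.15 K. ΔS = ∫dQ_rev/T = m c ln(T₂/T₁) = 400 × 0.81 × ln(476.15/377.15) = 75.5 J/K.

ΔS = 75.5 J/K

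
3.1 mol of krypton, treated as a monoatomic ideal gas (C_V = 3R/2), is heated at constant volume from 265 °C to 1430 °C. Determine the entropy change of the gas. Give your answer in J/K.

In kelvin: T₁ = 538.15 K, T₂ = 1703.15 K. At constant volume, ΔS = nC_V ln(T₂/T₁) with C_V = 3R/2 = 12.47 J mol⁻¹ K⁻¹.
ΔS = 3.1 × 12.47 × ln(1703.15/538.15) = 44.5 J/K.

ΔS = 44.5 J/K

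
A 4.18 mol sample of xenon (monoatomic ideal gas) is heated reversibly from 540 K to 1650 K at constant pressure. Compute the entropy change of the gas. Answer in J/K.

At constant pressure, ΔS = nC_p ln(T₂/T₁) with C_p = 5R/2 = 20.79 J mol⁻¹ K⁻¹.
ΔS = 4.18 × 20.79 × ln(1650/540) = 97 J/K.

ΔS = 97 J/K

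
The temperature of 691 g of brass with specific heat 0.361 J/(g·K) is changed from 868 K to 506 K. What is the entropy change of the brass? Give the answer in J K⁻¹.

ΔS = -135 J/K

ΔS = ∫dQ_rev/T = m c ln(T₂/T₁) = 691 × 0.361 × ln(506/868) = -135 J/K.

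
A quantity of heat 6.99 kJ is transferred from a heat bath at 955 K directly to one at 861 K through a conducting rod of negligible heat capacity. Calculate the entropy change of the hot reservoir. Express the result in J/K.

ΔS_hot = -7.32 J/K

The hot reservoir loses heat Q, so ΔS_hot = −Q/T_H = −6990/955 = -7.32 J/K.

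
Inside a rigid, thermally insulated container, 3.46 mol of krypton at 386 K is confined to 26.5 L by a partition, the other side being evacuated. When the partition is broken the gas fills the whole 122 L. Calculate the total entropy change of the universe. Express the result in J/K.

ΔS_universe = 43.9 J/K

No heat is exchanged and no work is done, so the ideal-gas temperature stays constant.
Entropy is a state function; using a reversible isothermal path, ΔS_gas = nR ln(V₂/V₁) = 3.46 × 8.314 × ln(122/26.5) = 43.9 J/K.
The insulated surroundings exchange no heat, so ΔS_surr = 0 and ΔS_universe = ΔS_gas.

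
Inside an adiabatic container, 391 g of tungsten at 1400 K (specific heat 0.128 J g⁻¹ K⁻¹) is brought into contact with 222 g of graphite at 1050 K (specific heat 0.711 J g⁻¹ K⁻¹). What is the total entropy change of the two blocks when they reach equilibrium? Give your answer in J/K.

ΔS_total = 1.65 J/K

Energy balance: T_f = (m₁c₁T₁ + m₂c₂T₂)/(m₁c₁ + m₂c₂) = 1134.3 K.
ΔS₁ = m₁c₁ ln(T_f/T₁) = 50.048 × ln(1134.3/1400) = -10.53 J/K.
ΔS₂ = m₂c₂ ln(T_f/T₂) = 157.842 × ln(1134.3/1050) = 12.18 J/K.
ΔS_total = -10.53 + 12.18 = 1.65 J/K.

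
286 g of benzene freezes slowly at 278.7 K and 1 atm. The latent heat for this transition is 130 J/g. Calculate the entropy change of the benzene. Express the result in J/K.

ΔS = -133 J/K

Heat released by the substance: Q = −mL = −286 × 130 = −37180 J.
At constant T, ΔS = Q_rev/T = −37180 / 278.7 = -133 J/K.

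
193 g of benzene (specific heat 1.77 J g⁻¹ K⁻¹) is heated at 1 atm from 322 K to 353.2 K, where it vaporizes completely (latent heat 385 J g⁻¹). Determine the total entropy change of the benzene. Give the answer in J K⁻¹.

ΔS = 242 J/K

Warming step: ΔS₁ = m c ln(T_tr/T_i) = 193 × 1.77 × ln(353.2/322) = 31.59 J/K.
Phase change: ΔS₂ = +mL/T_tr = 193 × 385 / 353.2 = 210.4 J/K.
ΔS_total = (31.59) + (210.4) = 242 J/K.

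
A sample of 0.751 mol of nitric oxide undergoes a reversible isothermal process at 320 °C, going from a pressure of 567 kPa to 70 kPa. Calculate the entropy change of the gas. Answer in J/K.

ΔS_gas = 13.1 J/K

For an isothermal ideal gas ΔS_gas = nR ln(P₁/P₂) = 0.751 × 8.314 × ln(567/70) = 13.1 J/K.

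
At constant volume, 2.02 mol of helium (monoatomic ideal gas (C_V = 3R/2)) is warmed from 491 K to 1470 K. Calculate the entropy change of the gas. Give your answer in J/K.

ΔS = 27.6 J/K

At constant volume, ΔS = nC_V ln(T₂/T₁) with C_V = 3R/2 = 12.47 J mol⁻¹ K⁻¹.
ΔS = 2.02 × 12.47 × ln(1470/491) = 27.6 J/K.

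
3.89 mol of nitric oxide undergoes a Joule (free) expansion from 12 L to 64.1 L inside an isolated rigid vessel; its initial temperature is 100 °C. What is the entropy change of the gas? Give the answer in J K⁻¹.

ΔS_gas = 54.2 J/K

For an ideal gas in free expansion Q = 0 and W = 0, so T is unchanged.
Entropy is a state function; using a reversible isothermal path, ΔS_gas = nR ln(V₂/V₁) = 3.89 × 8.314 × ln(64.1/12) = 54.2 J/K.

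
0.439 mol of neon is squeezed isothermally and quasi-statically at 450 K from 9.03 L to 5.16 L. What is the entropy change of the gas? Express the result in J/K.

For an isothermal ideal gas ΔS_gas = nR ln(V₂/V₁) = 0.439 × 8.314 × ln(5.16/9.03) = -2.04 J/K.

ΔS_gas = -2.04 J/K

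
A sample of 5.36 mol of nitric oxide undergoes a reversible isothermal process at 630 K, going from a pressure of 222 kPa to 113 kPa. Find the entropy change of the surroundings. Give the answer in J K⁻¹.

For an isothermal ideal gas ΔS_gas = nR ln(P₁/P₂) = 5.36 × 8.314 × ln(222/113) = 30.1 J/K.
The process is reversible, so ΔS_surr = −ΔS_gas = -30.1 J/K and ΔS_universe = 0.

ΔS_surr = -30.1 J/K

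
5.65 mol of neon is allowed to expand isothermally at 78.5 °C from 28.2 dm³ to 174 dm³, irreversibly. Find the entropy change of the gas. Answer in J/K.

Entropy is a state function, so ΔS_gas depends only on the end states.
For an isothermal ideal gas ΔS_gas = nR ln(V₂/V₁) = 5.65 × 8.314 × ln(174/28.2) = 85.5 J/K.

ΔS_gas = 85.5 J/K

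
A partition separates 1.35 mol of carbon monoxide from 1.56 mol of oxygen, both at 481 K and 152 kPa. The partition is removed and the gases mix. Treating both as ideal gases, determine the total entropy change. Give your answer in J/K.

ΔS_mix = 16.7 J/K

Mole fractions: x_A = 1.35/2.91 = 0.464, x_B = 0.536.
ΔS_mix = −R(n_A ln x_A + n_B ln x_B) = −8.314 × (1.35 ln 0.464 + 1.56 ln 0.536) = 16.7 J/K.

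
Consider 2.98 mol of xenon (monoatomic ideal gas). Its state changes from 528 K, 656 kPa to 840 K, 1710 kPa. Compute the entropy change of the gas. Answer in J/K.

ΔS = nC_p ln(T₂/T₁) − nR ln(P₂/P₁), with C_p = 5R/2 = 20.79 J mol⁻¹ K⁻¹ for a monoatomic ideal gas.
ΔS = 2.98 × [20.79 × ln(840/528) − 8.314 × ln(1710/656)] = 5.02 J/K.

ΔS = 5.02 J/K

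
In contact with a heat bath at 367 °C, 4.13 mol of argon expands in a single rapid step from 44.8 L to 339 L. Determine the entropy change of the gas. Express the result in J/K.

ΔS_gas = 69.5 J/K

Entropy is a state function, so ΔS_gas depends only on the end states.
For an isothermal ideal gas ΔS_gas = nR ln(V₂/V₁) = 4.13 × 8.314 × ln(339/44.8) = 69.5 J/K.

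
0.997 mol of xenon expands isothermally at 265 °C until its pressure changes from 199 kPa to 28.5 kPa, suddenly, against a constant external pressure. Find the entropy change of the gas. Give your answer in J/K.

ΔS_gas = 16.1 J/K

Entropy is a state function, so ΔS_gas depends only on the end states.
For an isothermal ideal gas ΔS_gas = nR ln(P₁/P₂) = 0.997 × 8.314 × ln(199/28.5) = 16.1 J/K.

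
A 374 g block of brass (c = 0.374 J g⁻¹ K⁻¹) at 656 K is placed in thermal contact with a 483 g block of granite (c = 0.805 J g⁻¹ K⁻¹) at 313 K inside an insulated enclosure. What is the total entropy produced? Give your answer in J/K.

ΔS_total = 31.1 J/K

Energy balance: T_f = (m₁c₁T₁ + m₂c₂T₂)/(m₁c₁ + m₂c₂) = 403.75 K.
ΔS₁ = m₁c₁ ln(T_f/T₁) = 139.876 × ln(403.75/656) = -67.89 J/K.
ΔS₂ = m₂c₂ ln(T_f/T₂) = 388.815 × ln(403.75/313) = 98.99 J/K.
ΔS_total = -67.89 + 98.99 = 31.1 J/K.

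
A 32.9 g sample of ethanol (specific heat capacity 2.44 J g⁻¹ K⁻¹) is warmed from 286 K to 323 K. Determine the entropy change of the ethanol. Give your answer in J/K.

ΔS = 9.77 J/K

ΔS = ∫dQ_rev/T = m c ln(T₂/T₁) = 32.9 × 2.44 × ln(323/286) = 9.77 J/K.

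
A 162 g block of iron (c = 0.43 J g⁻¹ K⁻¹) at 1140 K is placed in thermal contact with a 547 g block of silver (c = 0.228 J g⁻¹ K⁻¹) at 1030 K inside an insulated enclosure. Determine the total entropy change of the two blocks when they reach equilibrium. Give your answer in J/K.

Energy balance: T_f = (m₁c₁T₁ + m₂c₂T₂)/(m₁c₁ + m₂c₂) = 1069.4 K.
ΔS₁ = m₁c₁ ln(T_f/T₁) = 69.66 × ln(1069.4/1140) = -4.452 J/K.
ΔS₂ = m₂c₂ ln(T_f/T₂) = 124.716 × ln(1069.4/1030) = 4.684 J/K.
ΔS_total = -4.452 + 4.684 = 0.232 J/K.

ΔS_total = 0.232 J/K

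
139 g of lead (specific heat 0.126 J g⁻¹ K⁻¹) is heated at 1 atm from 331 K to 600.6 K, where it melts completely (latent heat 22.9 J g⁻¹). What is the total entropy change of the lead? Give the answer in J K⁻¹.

ΔS = 15.7 J/K

Warming step: ΔS₁ = m c ln(T_tr/T_i) = 139 × 0.126 × ln(600.6/331) = 10.44 J/K.
Phase change: ΔS₂ = +mL/T_tr = 139 × 22.9 / 600.6 = 5.3 J/K.
ΔS_total = (10.44) + (5.3) = 15.7 J/K.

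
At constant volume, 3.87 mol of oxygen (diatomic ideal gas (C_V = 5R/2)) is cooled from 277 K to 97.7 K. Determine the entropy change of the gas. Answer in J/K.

ΔS = -83.8 J/K

At constant volume, ΔS = nC_V ln(T₂/T₁) with C_V = 5R/2 = 20.79 J mol⁻¹ K⁻¹.
ΔS = 3.87 × 20.79 × ln(97.7/277) = -83.8 J/K.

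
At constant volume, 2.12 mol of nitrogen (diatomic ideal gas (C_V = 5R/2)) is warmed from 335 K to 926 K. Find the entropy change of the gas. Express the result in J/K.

At constant volume, ΔS = nC_V ln(T₂/T₁) with C_V = 5R/2 = 20.79 J mol⁻¹ K⁻¹.
ΔS = 2.12 × 20.79 × ln(926/335) = 44.8 J/K.

ΔS = 44.8 J/K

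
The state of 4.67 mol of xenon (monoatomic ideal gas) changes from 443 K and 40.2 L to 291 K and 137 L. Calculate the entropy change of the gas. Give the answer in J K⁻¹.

Entropy is a state function: ΔS = nC_V ln(T₂/T₁) + nR ln(V₂/V₁), with C_V = 3R/2 = 12.47 J mol⁻¹ K⁻¹ for a monoatomic ideal gas.
ΔS = 4.67 × [12.47 × ln(291/443) + 8.314 × ln(137/40.2)] = 23.1 J/K.

ΔS = 23.1 J/K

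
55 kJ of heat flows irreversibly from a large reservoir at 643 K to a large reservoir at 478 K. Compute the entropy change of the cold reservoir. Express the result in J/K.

The cold reservoir gains heat Q, so ΔS_cold = +Q/T_C = 55000/478 = 115 J/K.

ΔS_cold = 115 J/K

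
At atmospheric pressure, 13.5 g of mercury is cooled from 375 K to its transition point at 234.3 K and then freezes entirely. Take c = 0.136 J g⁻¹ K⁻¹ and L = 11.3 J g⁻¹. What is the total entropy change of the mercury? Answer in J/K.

Cooling step: ΔS₁ = m c ln(T_tr/T_i) = 13.5 × 0.136 × ln(234.3/375) = -0.8635 J/K.
Phase change: ΔS₂ = −mL/T_tr = −13.5 × 11.3 / 234.3 = -0.6511 J/K.
ΔS_total = (-0.8635) + (-0.6511) = -1.51 J/K.

ΔS = -1.51 J/K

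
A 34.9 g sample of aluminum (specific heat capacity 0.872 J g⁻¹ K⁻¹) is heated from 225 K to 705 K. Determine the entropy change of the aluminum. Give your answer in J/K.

ΔS = 34.8 J/K

ΔS = ∫dQ_rev/T = m c ln(T₂/T₁) = 34.9 × 0.872 × ln(705/225) = 34.8 J/K.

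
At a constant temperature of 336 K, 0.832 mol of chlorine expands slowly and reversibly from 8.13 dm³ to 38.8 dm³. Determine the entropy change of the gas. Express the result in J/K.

For an isothermal ideal gas ΔS_gas = nR ln(V₂/V₁) = 0.832 × 8.314 × ln(38.8/8.13) = 10.8 J/K.

ΔS_gas = 10.8 J/K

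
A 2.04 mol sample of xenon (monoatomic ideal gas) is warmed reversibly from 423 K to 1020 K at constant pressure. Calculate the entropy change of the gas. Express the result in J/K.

At constant pressure, ΔS = nC_p ln(T₂/T₁) with C_p = 5R/2 = 20.79 J mol⁻¹ K⁻¹.
ΔS = 2.04 × 20.79 × ln(1020/423) = 37.3 J/K.

ΔS = 37.3 J/K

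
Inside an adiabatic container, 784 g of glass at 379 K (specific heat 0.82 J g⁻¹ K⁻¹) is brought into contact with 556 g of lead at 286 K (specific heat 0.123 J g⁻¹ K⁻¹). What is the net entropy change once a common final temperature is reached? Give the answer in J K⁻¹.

ΔS_total = 2.27 J/K

Energy balance: T_f = (m₁c₁T₁ + m₂c₂T₂)/(m₁c₁ + m₂c₂) = 370.06 K.
ΔS₁ = m₁c₁ ln(T_f/T₁) = 642.88 × ln(370.06/379) = -15.35 J/K.
ΔS₂ = m₂c₂ ln(T_f/T₂) = 68.388 × ln(370.06/286) = 17.62 J/K.
ΔS_total = -15.35 + 17.62 = 2.27 J/K.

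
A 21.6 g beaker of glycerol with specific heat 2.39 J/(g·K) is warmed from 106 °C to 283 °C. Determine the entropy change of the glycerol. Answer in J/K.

ΔS = 19.8 J/K

In kelvin: T₁ = 379.15 K, T₂ = 556.15 K. ΔS = ∫dQ_rev/T = m c ln(T₂/T₁) = 21.6 × 2.39 × ln(556.15/379.15) = 19.8 J/K.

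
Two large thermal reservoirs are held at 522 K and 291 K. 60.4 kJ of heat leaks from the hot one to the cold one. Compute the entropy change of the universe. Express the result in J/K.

ΔS_hot = −Q/T_H = −60400/522 = -115.7 J/K and ΔS_cold = +Q/T_C = 60400/291 = 207.6 J/K.
ΔS_total = -115.7 + 207.6 = 91.9 J/K, positive as the second law requires.

ΔS_total = 91.9 J/K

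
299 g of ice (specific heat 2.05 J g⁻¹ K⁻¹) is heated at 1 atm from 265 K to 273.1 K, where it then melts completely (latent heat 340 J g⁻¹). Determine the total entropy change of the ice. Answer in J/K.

ΔS = 391 J/K

Warming step: ΔS₁ = m c ln(T_tr/T_i) = 299 × 2.05 × ln(273.1/265) = 18.45 J/K.
Phase change: ΔS₂ = +mL/T_tr = 299 × 340 / 273.1 = 372.2 J/K.
ΔS_total = (18.45) + (372.2) = 391 J/K.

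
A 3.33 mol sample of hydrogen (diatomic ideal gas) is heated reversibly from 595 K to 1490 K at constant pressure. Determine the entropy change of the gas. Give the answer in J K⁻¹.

At constant pressure, ΔS = nC_p ln(T₂/T₁) with C_p = 7R/2 = 29.1 J mol⁻¹ K⁻¹.
ΔS = 3.33 × 29.1 × ln(1490/595) = 89 J/K.

ΔS = 89 J/K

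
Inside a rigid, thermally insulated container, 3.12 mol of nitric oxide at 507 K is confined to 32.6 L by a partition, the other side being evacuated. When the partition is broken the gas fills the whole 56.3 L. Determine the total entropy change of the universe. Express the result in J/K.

No heat is exchanged and no work is done, so the ideal-gas temperature stays constant.
Entropy is a state function; using a reversible isothermal path, ΔS_gas = nR ln(V₂/V₁) = 3.12 × 8.314 × ln(56.3/32.6) = 14.2 J/K.
The insulated surroundings exchange no heat, so ΔS_surr = 0 and ΔS_universe = ΔS_gas.

ΔS_universe = 14.2 J/K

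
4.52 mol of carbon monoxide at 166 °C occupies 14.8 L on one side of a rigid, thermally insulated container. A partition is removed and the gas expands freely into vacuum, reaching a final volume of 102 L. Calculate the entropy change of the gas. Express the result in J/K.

ΔS_gas = 72.5 J/K

For an ideal gas in free expansion Q = 0 and W = 0, so T is unchanged.
Entropy is a state function; using a reversible isothermal path, ΔS_gas = nR ln(V₂/V₁) = 4.52 × 8.314 × ln(102/14.8) = 72.5 J/K.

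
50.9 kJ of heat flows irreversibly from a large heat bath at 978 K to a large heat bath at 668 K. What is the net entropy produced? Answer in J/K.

ΔS_hot = −Q/T_H = −50900/978 = -52.04 J/K and ΔS_cold = +Q/T_C = 50900/668 = 76.2 J/K.
ΔS_total = -52.04 + 76.2 = 24.2 J/K, positive as the second law requires.

ΔS_total = 24.2 J/K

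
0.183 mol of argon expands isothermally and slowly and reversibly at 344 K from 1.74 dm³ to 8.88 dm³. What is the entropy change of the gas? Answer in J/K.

For an isothermal ideal gas ΔS_gas = nR ln(V₂/V₁) = 0.183 × 8.314 × ln(8.88/1.74) = 2.48 J/K.

ΔS_gas = 2.48 J/K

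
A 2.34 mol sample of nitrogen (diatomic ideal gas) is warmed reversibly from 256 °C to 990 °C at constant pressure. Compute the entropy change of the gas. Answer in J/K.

In kelvin: T₁ = 529.15 K, T₂ = 1263.15 K. At constant pressure, ΔS = nC_p ln(T₂/T₁) with C_p = 7R/2 = 29.1 J mol⁻¹ K⁻¹.
ΔS = 2.34 × 29.1 × ln(1263.15/529.15) = 59.2 J/K.

ΔS = 59.2 J/K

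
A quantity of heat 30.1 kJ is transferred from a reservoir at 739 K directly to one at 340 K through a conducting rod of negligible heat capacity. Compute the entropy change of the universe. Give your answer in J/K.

ΔS_total = 47.8 J/K

ΔS_hot = −Q/T_H = −30100/739 = -40.73 J/K and ΔS_cold = +Q/T_C = 30100/340 = 88.53 J/K.
ΔS_total = -40.73 + 88.53 = 47.8 J/K, positive as the second law requires.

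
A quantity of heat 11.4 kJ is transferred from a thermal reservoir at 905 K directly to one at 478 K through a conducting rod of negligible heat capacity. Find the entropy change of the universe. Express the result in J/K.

ΔS_hot = −Q/T_H = −11400/905 = -12.6 J/K and ΔS_cold = +Q/T_C = 11400/478 = 23.85 J/K.
ΔS_total = -12.6 + 23.85 = 11.3 J/K, positive as the second law requires.

ΔS_total = 11.3 J/K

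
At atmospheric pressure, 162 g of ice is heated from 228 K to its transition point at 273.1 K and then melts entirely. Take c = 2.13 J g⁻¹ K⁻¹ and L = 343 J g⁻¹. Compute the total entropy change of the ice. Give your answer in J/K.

ΔS = 266 J/K

Warming step: ΔS₁ = m c ln(T_tr/T_i) = 162 × 2.13 × ln(273.1/228) = 62.28 J/K.
Phase change: ΔS₂ = +mL/T_tr = 162 × 343 / 273.1 = 203.5 J/K.
ΔS_total = (62.28) + (203.5) = 266 J/K.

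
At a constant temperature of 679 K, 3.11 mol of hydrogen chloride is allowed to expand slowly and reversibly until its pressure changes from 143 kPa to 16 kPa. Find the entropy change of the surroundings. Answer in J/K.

For an isothermal ideal gas ΔS_gas = nR ln(P₁/P₂) = 3.11 × 8.314 × ln(143/16) = 56.6 J/K.
The process is reversible, so ΔS_surr = −ΔS_gas = -56.6 J/K and ΔS_universe = 0.

ΔS_surr = -56.6 J/K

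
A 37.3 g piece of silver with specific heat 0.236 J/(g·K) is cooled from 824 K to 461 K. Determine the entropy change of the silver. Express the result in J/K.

ΔS = -5.11 J/K

ΔS = ∫dQ_rev/T = m c ln(T₂/T₁) = 37.3 × 0.236 × ln(461/824) = -5.11 J/K.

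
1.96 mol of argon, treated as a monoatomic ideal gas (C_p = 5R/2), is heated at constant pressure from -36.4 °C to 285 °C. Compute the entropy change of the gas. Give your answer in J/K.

ΔS = 34.9 J/K

In kelvin: T₁ = 236.75 K, T₂ = 558.15 K. At constant pressure, ΔS = nC_p ln(T₂/T₁) with C_p = 5R/2 = 20.79 J mol⁻¹ K⁻¹.
ΔS = 1.96 × 20.79 × ln(558.15/236.75) = 34.9 J/K.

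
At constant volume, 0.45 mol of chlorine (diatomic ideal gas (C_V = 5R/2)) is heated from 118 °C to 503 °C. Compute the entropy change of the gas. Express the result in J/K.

In kelvin: T₁ = 391.15 K, T₂ = 776.15 K. At constant volume, ΔS = nC_V ln(T₂/T₁) with C_V = 5R/2 = 20.79 J mol⁻¹ K⁻¹.
ΔS = 0.45 × 20.79 × ln(776.15/391.15) = 6.41 J/K.

ΔS = 6.41 J/K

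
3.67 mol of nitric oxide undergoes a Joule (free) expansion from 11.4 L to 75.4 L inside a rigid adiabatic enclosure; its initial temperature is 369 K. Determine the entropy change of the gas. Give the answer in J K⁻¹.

No heat is exchanged and no work is done, so the ideal-gas temperature stays constant.
Entropy is a state function; using a reversible isothermal path, ΔS_gas = nR ln(V₂/V₁) = 3.67 × 8.314 × ln(75.4/11.4) = 57.6 J/K.

ΔS_gas = 57.6 J/K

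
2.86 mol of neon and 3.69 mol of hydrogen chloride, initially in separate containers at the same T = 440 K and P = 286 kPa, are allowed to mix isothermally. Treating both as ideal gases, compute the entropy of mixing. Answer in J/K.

ΔS_mix = 37.3 J/K

Mole fractions: x_A = 2.86/6.55 = 0.437, x_B = 0.563.
ΔS_mix = −R(n_A ln x_A + n_B ln x_B) = −8.314 × (2.86 ln 0.437 + 3.69 ln 0.563) = 37.3 J/K.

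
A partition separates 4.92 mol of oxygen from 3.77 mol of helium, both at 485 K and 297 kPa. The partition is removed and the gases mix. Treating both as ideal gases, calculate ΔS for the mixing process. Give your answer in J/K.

Mole fractions: x_A = 4.92/8.69 = 0.566, x_B = 0.434.
ΔS_mix = −R(n_A ln x_A + n_B ln x_B) = −8.314 × (4.92 ln 0.566 + 3.77 ln 0.434) = 49.4 J/K.

ΔS_mix = 49.4 J/K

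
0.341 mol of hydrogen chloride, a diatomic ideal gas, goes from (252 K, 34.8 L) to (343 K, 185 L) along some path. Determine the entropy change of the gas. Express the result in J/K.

Entropy is a state function: ΔS = nC_V ln(T₂/T₁) + nR ln(V₂/V₁), with C_V = 5R/2 = 20.79 J mol⁻¹ K⁻¹ for a diatomic ideal gas.
ΔS = 0.341 × [20.79 × ln(343/252) + 8.314 × ln(185/34.8)] = 6.92 J/K.

ΔS = 6.92 J/K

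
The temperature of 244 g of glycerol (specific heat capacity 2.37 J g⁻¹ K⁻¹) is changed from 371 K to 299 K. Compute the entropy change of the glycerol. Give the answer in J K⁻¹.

ΔS = -125 J/K

ΔS = ∫dQ_rev/T = m c ln(T₂/T₁) = 244 × 2.37 × ln(299/371) = -125 J/K.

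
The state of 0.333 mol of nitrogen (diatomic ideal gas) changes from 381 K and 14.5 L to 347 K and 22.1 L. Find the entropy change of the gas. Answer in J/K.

ΔS = 0.52 J/K

Entropy is a state function: ΔS = nC_V ln(T₂/T₁) + nR ln(V₂/V₁), with C_V = 5R/2 = 20.79 J mol⁻¹ K⁻¹ for a diatomic ideal gas.
ΔS = 0.333 × [20.79 × ln(347/381) + 8.314 × ln(22.1/14.5)] = 0.52 J/K.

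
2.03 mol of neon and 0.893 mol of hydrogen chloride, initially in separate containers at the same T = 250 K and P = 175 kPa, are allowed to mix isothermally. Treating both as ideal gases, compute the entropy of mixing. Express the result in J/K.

ΔS_mix = 15 J/K

Mole fractions: x_A = 2.03/2.92 = 0.694, x_B = 0.306.
ΔS_mix = −R(n_A ln x_A + n_B ln x_B) = −8.314 × (2.03 ln 0.694 + 0.893 ln 0.306) = 15 J/K.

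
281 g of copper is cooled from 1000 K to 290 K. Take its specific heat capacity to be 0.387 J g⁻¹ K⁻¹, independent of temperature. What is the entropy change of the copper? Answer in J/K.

ΔS = -135 J/K

ΔS = ∫dQ_rev/T = m c ln(T₂/T₁) = 281 × 0.387 × ln(290/1000) = -135 J/K.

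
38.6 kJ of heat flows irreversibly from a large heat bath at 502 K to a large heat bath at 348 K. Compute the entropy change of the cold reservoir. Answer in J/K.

The cold reservoir gains heat Q, so ΔS_cold = +Q/T_C = 38600/348 = 111 J/K.

ΔS_cold = 111 J/K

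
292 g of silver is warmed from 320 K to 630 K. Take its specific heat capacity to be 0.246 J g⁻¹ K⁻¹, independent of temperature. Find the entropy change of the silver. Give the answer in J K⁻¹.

ΔS = 48.7 J/K

ΔS = ∫dQ_rev/T = m c ln(T₂/T₁) = 292 × 0.246 × ln(630/320) = 48.7 J/K.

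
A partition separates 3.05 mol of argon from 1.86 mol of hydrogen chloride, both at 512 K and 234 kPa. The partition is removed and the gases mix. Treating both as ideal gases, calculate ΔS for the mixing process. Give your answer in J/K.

ΔS_mix = 27.1 J/K

Mole fractions: x_A = 3.05/4.91 = 0.621, x_B = 0.379.
ΔS_mix = −R(n_A ln x_A + n_B ln x_B) = −8.314 × (3.05 ln 0.621 + 1.86 ln 0.379) = 27.1 J/K.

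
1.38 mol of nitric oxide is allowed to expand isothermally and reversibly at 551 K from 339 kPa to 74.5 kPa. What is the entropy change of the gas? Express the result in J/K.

ΔS_gas = 17.4 J/K

For an isothermal ideal gas ΔS_gas = nR ln(P₁/P₂) = 1.38 × 8.314 × ln(339/74.5) = 17.4 J/K.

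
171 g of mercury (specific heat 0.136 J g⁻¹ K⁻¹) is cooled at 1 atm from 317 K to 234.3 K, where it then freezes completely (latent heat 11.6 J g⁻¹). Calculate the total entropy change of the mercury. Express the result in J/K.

ΔS = -15.5 J/K

Cooling step: ΔS₁ = m c ln(T_tr/T_i) = 171 × 0.136 × ln(234.3/317) = -7.03 J/K.
Phase change: ΔS₂ = −mL/T_tr = −171 × 11.6 / 234.3 = -8.466 J/K.
ΔS_total = (-7.03) + (-8.466) = -15.5 J/K.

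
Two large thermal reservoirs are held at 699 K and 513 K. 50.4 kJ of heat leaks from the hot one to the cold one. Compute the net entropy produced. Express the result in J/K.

ΔS_total = 26.1 J/K

ΔS_hot = −Q/T_H = −50400/699 = -72.103 J/K and ΔS_cold = +Q/T_C = 50400/513 = 98.246 J/K.
ΔS_total = -72.103 + 98.246 = 26.1 J/K, positive as the second law requires.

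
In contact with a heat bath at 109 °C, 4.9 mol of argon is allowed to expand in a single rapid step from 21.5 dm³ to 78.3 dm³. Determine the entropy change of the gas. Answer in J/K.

Entropy is a state function, so ΔS_gas depends only on the end states.
For an isothermal ideal gas ΔS_gas = nR ln(V₂/V₁) = 4.9 × 8.314 × ln(78.3/21.5) = 52.7 J/K.

ΔS_gas = 52.7 J/K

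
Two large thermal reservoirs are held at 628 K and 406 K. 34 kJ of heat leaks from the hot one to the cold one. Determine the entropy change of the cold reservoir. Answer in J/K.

The cold reservoir gains heat Q, so ΔS_cold = +Q/T_C = 34000/406 = 83.7 J/K.

ΔS_cold = 83.7 J/K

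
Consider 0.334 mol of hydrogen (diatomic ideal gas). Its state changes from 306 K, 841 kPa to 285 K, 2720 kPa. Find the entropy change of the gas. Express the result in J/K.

ΔS = -3.95 J/K

ΔS = nC_p ln(T₂/T₁) − nR ln(P₂/P₁), with C_p = 7R/2 = 29.1 J mol⁻¹ K⁻¹ for a diatomic ideal gas.
ΔS = 0.334 × [29.1 × ln(285/306) − 8.314 × ln(2720/841)] = -3.95 J/K.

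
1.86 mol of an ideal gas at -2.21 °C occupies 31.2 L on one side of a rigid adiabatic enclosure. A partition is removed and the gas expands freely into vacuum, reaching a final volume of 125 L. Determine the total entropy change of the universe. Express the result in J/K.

For an ideal gas in free expansion Q = 0 and W = 0, so T is unchanged.
Entropy is a state function; using a reversible isothermal path, ΔS_gas = nR ln(V₂/V₁) = 1.86 × 8.314 × ln(125/31.2) = 21.5 J/K.
The insulated surroundings exchange no heat, so ΔS_surr = 0 and ΔS_universe = ΔS_gas.

ΔS_universe = 21.5 J/K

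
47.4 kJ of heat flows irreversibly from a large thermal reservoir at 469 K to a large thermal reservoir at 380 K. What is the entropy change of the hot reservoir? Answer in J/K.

ΔS_hot = -101 J/K

The hot reservoir loses heat Q, so ΔS_hot = −Q/T_H = −47400/469 = -101 J/K.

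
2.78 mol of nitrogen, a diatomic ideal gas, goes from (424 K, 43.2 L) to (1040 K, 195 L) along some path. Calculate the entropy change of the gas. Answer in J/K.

ΔS = 86.7 J/K

Entropy is a state function: ΔS = nC_V ln(T₂/T₁) + nR ln(V₂/V₁), with C_V = 5R/2 = 20.79 J mol⁻¹ K⁻¹ for a diatomic ideal gas.
ΔS = 2.78 × [20.79 × ln(1040/424) + 8.314 × ln(195/43.2)] = 86.7 J/K.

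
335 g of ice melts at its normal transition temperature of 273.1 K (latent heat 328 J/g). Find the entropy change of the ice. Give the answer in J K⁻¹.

Heat absorbed by the substance: Q = mL = 335 × 328 = 109880 J.
At constant T, ΔS = Q_rev/T = 109880 / 273.1 = 402 J/K.

ΔS = 402 J/K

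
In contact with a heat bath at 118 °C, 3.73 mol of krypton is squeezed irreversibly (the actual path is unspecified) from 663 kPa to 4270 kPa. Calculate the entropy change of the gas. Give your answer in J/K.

Entropy is a state function, so ΔS_gas depends only on the end states.
For an isothermal ideal gas ΔS_gas = nR ln(P₁/P₂) = 3.73 × 8.314 × ln(663/4270) = -57.8 J/K.

ΔS_gas = -57.8 J/K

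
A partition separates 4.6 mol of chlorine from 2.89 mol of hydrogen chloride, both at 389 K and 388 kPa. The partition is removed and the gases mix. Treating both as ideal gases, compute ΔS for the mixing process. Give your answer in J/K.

ΔS_mix = 41.5 J/K

Mole fractions: x_A = 4.6/7.49 = 0.614, x_B = 0.386.
ΔS_mix = −R(n_A ln x_A + n_B ln x_B) = −8.314 × (4.6 ln 0.614 + 2.89 ln 0.386) = 41.5 J/K.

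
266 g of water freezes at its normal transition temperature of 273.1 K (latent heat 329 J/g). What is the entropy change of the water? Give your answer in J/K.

Heat released by the substance: Q = −mL = −266 × 329 = −87514 J.
At constant T, ΔS = Q_rev/T = −87514 / 273.1 = -320 J/K.

ΔS = -320 J/K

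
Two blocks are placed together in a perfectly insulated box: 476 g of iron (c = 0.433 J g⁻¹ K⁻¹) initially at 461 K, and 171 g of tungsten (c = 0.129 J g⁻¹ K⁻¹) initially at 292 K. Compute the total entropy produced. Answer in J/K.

ΔS_total = 1.84 J/K

Energy balance: T_f = (m₁c₁T₁ + m₂c₂T₂)/(m₁c₁ + m₂c₂) = 444.66 K.
ΔS₁ = m₁c₁ ln(T_f/T₁) = 206.108 × ln(444.66/461) = -7.437 J/K.
ΔS₂ = m₂c₂ ln(T_f/T₂) = 22.059 × ln(444.66/292) = 9.277 J/K.
ΔS_total = -7.437 + 9.277 = 1.84 J/K.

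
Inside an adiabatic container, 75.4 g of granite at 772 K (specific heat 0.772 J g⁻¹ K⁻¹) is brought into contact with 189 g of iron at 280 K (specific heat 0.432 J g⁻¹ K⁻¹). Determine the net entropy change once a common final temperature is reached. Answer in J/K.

Energy balance: T_f = (m₁c₁T₁ + m₂c₂T₂)/(m₁c₁ + m₂c₂) = 484.77 K.
ΔS₁ = m₁c₁ ln(T_f/T₁) = 58.2088 × ln(484.77/772) = -27.08 J/K.
ΔS₂ = m₂c₂ ln(T_f/T₂) = 81.648 × ln(484.77/280) = 44.82 J/K.
ΔS_total = -27.08 + 44.82 = 17.7 J/K.

ΔS_total = 17.7 J/K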